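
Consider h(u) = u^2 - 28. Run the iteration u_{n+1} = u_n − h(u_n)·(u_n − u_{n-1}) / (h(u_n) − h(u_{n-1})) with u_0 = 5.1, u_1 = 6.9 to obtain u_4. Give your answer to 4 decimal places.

h(5.1) = -1.990000, h(6.9) = 19.610000
u_2 = 6.900000 − 19.610000·(6.900000 − 5.100000) / (19.610000 − (-1.990000)) = 6.900000 − (35.298000)/(21.600000) = 5.265833
h(5.265833) = -0.270999
u_3 = 5.265833 − (-0.270999)·(5.265833 − 6.900000) / (-0.270999 − 19.610000) = 5.265833 − (0.442858)/(-19.880999) = 5.288109
h(5.288109) = -0.035906
u_4 = 5.288109 − (-0.035906)·(5.288109 − 5.265833) / (-0.035906 − (-0.270999)) = 5.288109 − (-0.000800)/(0.235094) = 5.291511

5.2915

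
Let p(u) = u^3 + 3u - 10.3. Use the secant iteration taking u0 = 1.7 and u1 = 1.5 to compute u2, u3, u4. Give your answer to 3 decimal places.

p(1.7) = -0.28700, p(1.5) = -2.42500
u2 = 1.50000 − (-2.42500)·(1.50000 − 1.70000) / (-2.42500 − (-0.28700)) = 1.50000 − (0.48500)/(-2.13800) = 1.72685
p(1.72685) = 0.03001
u3 = 1.72685 − 0.03001·(1.72685 − 1.50000) / (0.03001 − (-2.42500)) = 1.72685 − (0.00681)/(2.45501) = 1.72407
p(1.72407) = -0.00308
u4 = 1.72407 − (-0.00308)·(1.72407 − 1.72685) / (-0.00308 − 0.03001) = 1.72407 − (0.00001)/(-0.03308) = 1.72433

1.727, 1.724, 1.724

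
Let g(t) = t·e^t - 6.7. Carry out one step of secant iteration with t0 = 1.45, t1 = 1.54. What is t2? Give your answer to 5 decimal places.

g(1.45) = -0.5184840, g(1.54) = 0.4834690
t2 = 1.5400000 − 0.4834690·(1.5400000 − 1.4500000) / (0.4834690 − (-0.5184840)) = 1.5400000 − (0.0435122)/(1.0019530) = 1.4965726

1.49657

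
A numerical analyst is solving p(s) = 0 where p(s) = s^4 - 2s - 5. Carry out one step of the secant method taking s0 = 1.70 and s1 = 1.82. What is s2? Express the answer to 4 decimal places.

p(1.70) = -0.047900, p(1.82) = 2.331994
s2 = 1.820000 − 2.331994·(1.820000 − 1.700000) / (2.331994 − (-0.047900)) = 1.820000 − (0.279839)/(2.379894) = 1.702415

1.7024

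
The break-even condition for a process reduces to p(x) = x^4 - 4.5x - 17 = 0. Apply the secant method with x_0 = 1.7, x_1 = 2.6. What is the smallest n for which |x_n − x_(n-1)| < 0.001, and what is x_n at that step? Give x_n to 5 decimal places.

p(1.7) = -16.2979000, p(2.6) = 16.9976000
x_2 = 2.6000000 − 16.9976000·(0.9000000)/(33.2955000) = 2.1405433;  |Δ| = 0.4594567
p(2.1405433) = -5.6384019
x_3 = 2.1405433 − (-5.6384019)·(-0.4594567)/(-22.6360019) = 2.2549894;  |Δ| = 0.1144461
p(2.2549894) = -1.2904598
x_4 = 2.2549894 − (-1.2904598)·(0.1144461)/(4.3479421) = 2.2889567;  |Δ| = 0.0339673
p(2.2889567) = 0.1501994
x_5 = 2.2889567 − 0.1501994·(0.0339673)/(1.4406592) = 2.2854154;  |Δ| = 0.0035413
p(2.2854154) = -0.0033503
x_6 = 2.2854154 − (-0.0033503)·(-0.0035413)/(-0.1535497) = 2.2854927;  |Δ| = 0.0000773
|x_6 − x_5| = 0.0000773 < 0.001

n = 6, x_n = 2.28549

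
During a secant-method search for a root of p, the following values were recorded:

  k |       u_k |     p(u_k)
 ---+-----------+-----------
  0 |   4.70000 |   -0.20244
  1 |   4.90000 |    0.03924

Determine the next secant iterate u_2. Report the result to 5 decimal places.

u_2 = 4.90000 − 0.03924·(4.90000 − 4.70000) / (0.03924 − (-0.20244))
   = 4.90000 − (0.0078480)/(0.2416800) = 4.8675273

4.86753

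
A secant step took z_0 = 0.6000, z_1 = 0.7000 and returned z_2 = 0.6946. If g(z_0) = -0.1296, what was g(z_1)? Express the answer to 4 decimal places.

The secant line through (0.6000, -0.1296) and (0.7000, g(z_1)) crosses zero at z_2 = 0.6946.
So (0.6000, -0.1296), (0.7000, g(z_1)), (0.6946, 0) are collinear:
g(z_1) = -0.1296 · (0.7000 − 0.6946) / (0.6000 − 0.6946) = -0.1296 · (0.005400)/(-0.094600) = 0.007398

0.0074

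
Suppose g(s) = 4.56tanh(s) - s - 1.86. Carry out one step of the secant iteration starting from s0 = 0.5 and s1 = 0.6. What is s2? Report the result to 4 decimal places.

0.6046

g(0.5) = -0.252746, g(0.6) = -0.011054
s2 = 0.600000 − (-0.011054)·(0.600000 − 0.500000) / (-0.011054 − (-0.252746)) = 0.600000 − (-0.001105)/(0.241692) = 0.604574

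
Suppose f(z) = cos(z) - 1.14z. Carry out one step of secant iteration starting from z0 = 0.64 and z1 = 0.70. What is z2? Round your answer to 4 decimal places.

0.6812

f(0.64) = 0.072496, f(0.70) = -0.033158
z2 = 0.700000 − (-0.033158)·(0.700000 − 0.640000) / (-0.033158 − 0.072496) = 0.700000 − (-0.001989)/(-0.105654) = 0.681170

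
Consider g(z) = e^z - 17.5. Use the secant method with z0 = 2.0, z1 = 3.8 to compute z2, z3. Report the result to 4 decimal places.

2.4878, 2.7073

g(2.0) = -10.110944, g(3.8) = 27.201184
z2 = 3.800000 − 27.201184·(3.800000 − 2.000000) / (27.201184 − (-10.110944)) = 3.800000 − (48.962132)/(37.312128) = 2.487769
g(2.487769) = -5.465603
z3 = 2.487769 − (-5.465603)·(2.487769 − 3.800000) / (-5.465603 − 27.201184) = 2.487769 − (7.172133)/(-32.666787) = 2.707323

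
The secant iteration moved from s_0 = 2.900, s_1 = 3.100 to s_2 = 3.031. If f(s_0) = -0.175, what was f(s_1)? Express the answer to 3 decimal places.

The secant line through (2.900, -0.175) and (3.100, f(s_1)) crosses zero at s_2 = 3.031.
So (2.900, -0.175), (3.100, f(s_1)), (3.031, 0) are collinear:
f(s_1) = -0.175 · (3.100 − 3.031) / (2.900 − 3.031) = -0.175 · (0.06900)/(-0.13100) = 0.09218

0.092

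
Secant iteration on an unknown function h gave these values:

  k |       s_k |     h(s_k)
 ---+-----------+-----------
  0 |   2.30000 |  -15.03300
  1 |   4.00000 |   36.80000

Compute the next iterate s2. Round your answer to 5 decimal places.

s2 = 4.00000 − 36.80000·(4.00000 − 2.30000) / (36.80000 − (-15.03300))
   = 4.00000 − (62.5600000)/(51.8330000) = 2.7930469

2.79305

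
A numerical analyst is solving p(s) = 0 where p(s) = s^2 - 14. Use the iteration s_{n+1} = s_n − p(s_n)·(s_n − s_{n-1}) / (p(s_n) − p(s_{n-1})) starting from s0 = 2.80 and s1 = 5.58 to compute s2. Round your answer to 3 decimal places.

3.535

p(2.80) = -6.16000, p(5.58) = 17.13640
s2 = 5.58000 − 17.13640·(5.58000 − 2.80000) / (17.13640 − (-6.16000)) = 5.58000 − (47.63919)/(23.29640) = 3.53508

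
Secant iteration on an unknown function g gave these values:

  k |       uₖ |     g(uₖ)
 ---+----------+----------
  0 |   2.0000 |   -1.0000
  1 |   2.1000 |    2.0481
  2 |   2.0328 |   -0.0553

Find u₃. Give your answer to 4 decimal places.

2.0346

u₃ = 2.0328 − (-0.0553)·(2.0328 − 2.1000) / (-0.0553 − 2.0481)
   = 2.0328 − (0.003716)/(-2.103400) = 2.034567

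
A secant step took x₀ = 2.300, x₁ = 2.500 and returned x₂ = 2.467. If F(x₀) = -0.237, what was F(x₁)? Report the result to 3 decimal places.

0.047

The secant line through (2.300, -0.237) and (2.500, F(x₁)) crosses zero at x₂ = 2.467.
So (2.300, -0.237), (2.500, F(x₁)), (2.467, 0) are collinear:
F(x₁) = -0.237 · (2.500 − 2.467) / (2.300 − 2.467) = -0.237 · (0.03300)/(-0.16700) = 0.04683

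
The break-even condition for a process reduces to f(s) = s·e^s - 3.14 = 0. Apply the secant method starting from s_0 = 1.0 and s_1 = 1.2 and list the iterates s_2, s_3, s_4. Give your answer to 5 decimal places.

f(1.0) = -0.4217182, f(1.2) = 0.8441403
s_2 = 1.2000000 − 0.8441403·(1.2000000 − 1.0000000) / (0.8441403 − (-0.4217182)) = 1.2000000 − (0.1688281)/(1.2658585) = 1.0666296
f(1.0666296) = -0.0408330
s_3 = 1.0666296 − (-0.0408330)·(1.0666296 − 1.2000000) / (-0.0408330 − 0.8441403) = 1.0666296 − (0.0054459)/(-0.8849733) = 1.0727834
f(1.0727834) = -0.0037121
s_4 = 1.0727834 − (-0.0037121)·(1.0727834 − 1.0666296) / (-0.0037121 − (-0.0408330)) = 1.0727834 − (-0.0000228)/(0.0371209) = 1.0733987

1.06663, 1.07278, 1.07340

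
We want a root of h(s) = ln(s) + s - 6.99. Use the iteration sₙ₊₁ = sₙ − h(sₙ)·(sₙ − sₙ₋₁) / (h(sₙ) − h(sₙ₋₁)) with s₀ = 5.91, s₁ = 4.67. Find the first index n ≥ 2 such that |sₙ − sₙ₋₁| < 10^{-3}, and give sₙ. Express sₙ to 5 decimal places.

h(5.91) = 0.6966458, h(4.67) = -0.7788409
s₂ = 4.6700000 − (-0.7788409)·(-1.2400000)/(-1.4754868) = 5.3245384;  |Δ| = 0.6545384
h(5.3245384) = 0.0068644
s₃ = 5.3245384 − 0.0068644·(0.6545384)/(0.7857054) = 5.3188199;  |Δ| = 0.0057185
h(5.3188199) = 0.0000714
s₄ = 5.3188199 − 0.0000714·(-0.0057185)/(-0.0067930) = 5.3187598;  |Δ| = 0.0000601
|s₄ − s₃| = 0.0000601 < 10^{-3}

n = 4, sₙ = 5.31876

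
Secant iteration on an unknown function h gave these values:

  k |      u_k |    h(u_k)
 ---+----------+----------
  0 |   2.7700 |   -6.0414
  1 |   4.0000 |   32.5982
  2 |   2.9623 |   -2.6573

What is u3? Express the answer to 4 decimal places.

u3 = 2.9623 − (-2.6573)·(2.9623 − 4.0000) / (-2.6573 − 32.5982)
   = 2.9623 − (2.757480)/(-35.255500) = 3.040514

3.0405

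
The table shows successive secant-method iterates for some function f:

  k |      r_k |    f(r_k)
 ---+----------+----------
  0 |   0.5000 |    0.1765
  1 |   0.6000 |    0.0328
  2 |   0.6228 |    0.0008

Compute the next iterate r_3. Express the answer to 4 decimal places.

r_3 = 0.6228 − 0.0008·(0.6228 − 0.6000) / (0.0008 − 0.0328)
   = 0.6228 − (0.000018)/(-0.032000) = 0.623370

0.6234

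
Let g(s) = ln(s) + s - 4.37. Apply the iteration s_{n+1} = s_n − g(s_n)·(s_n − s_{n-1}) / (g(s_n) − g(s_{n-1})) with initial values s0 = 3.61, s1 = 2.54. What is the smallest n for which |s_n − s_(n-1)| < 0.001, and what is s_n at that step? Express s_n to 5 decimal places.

n = 4, s_n = 3.20522

g(3.61) = 0.5237078, g(2.54) = -0.8978359
s2 = 2.5400000 − (-0.8978359)·(-1.0700000)/(-1.4215437) = 3.2158037;  |Δ| = 0.6758037
g(3.2158037) = 0.0138810
s3 = 3.2158037 − 0.0138810·(0.6758037)/(0.9117169) = 3.2055145;  |Δ| = 0.0102892
g(3.2055145) = 0.0003871
s4 = 3.2055145 − 0.0003871·(-0.0102892)/(-0.0134939) = 3.2052193;  |Δ| = 0.0002952
|s4 − s3| = 0.0002952 < 0.001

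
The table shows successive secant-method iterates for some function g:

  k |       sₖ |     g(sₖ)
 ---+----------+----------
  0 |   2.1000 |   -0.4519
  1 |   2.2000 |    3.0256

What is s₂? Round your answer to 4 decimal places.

2.1130

s₂ = 2.2000 − 3.0256·(2.2000 − 2.1000) / (3.0256 − (-0.4519))
   = 2.2000 − (0.302560)/(3.477500) = 2.112995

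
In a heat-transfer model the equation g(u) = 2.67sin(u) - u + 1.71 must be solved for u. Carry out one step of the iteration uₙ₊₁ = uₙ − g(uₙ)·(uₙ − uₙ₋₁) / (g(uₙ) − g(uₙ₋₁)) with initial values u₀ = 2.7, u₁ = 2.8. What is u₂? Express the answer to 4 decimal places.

2.7436

g(2.7) = 0.151104, g(2.8) = -0.195582
u₂ = 2.800000 − (-0.195582)·(2.800000 − 2.700000) / (-0.195582 − 0.151104) = 2.800000 − (-0.019558)/(-0.346686) = 2.743585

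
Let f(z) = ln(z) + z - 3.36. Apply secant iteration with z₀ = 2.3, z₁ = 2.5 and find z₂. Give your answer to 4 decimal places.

2.4603

f(2.3) = -0.227091, f(2.5) = 0.056291
z₂ = 2.500000 − 0.056291·(2.500000 − 2.300000) / (0.056291 − (-0.227091)) = 2.500000 − (0.011258)/(0.283382) = 2.460272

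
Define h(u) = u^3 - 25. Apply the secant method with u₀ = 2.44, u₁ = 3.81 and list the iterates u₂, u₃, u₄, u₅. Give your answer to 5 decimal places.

2.79185, 2.89016, 2.92561, 2.92400

h(2.44) = -10.4732160, h(3.81) = 30.3063410
u₂ = 3.8100000 − 30.3063410·(3.8100000 − 2.4400000) / (30.3063410 − (-10.4732160)) = 3.8100000 − (41.5196872)/(40.7795570) = 2.7918505
h(2.7918505) = -3.2391198
u₃ = 2.7918505 − (-3.2391198)·(2.7918505 − 3.8100000) / (-3.2391198 − 30.3063410) = 2.7918505 − (3.2979084)/(-33.5454608) = 2.8901621
h(2.8901621) = -0.8583698
u₄ = 2.8901621 − (-0.8583698)·(2.8901621 − 2.7918505) / (-0.8583698 − (-3.2391198)) = 2.8901621 − (-0.0843877)/(2.3807500) = 2.9256079
h(2.9256079) = 0.0408100
u₅ = 2.9256079 − 0.0408100·(2.9256079 − 2.8901621) / (0.0408100 − (-0.8583698)) = 2.9256079 − (0.0014465)/(0.8991798) = 2.9239992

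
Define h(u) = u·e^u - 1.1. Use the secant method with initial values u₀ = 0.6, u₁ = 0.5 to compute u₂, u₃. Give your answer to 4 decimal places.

0.6025, 0.6023

h(0.6) = -0.006729, h(0.5) = -0.275639
u₂ = 0.500000 − (-0.275639)·(0.500000 − 0.600000) / (-0.275639 − (-0.006729)) = 0.500000 − (0.027564)/(-0.268911) = 0.602502
h(0.602502) = 0.000581
u₃ = 0.602502 − 0.000581·(0.602502 − 0.500000) / (0.000581 − (-0.275639)) = 0.602502 − (0.000060)/(0.276220) = 0.602287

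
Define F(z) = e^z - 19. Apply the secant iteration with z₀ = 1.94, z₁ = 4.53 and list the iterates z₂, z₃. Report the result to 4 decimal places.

2.3035, 2.5454

F(1.94) = -12.041249, F(4.53) = 73.758561
z₂ = 4.530000 − 73.758561·(4.530000 − 1.940000) / (73.758561 − (-12.041249)) = 4.530000 − (191.034673)/(85.799810) = 2.303484
F(2.303484) = -8.991010
z₃ = 2.303484 − (-8.991010)·(2.303484 − 4.530000) / (-8.991010 − 73.758561) = 2.303484 − (20.018629)/(-82.749571) = 2.545402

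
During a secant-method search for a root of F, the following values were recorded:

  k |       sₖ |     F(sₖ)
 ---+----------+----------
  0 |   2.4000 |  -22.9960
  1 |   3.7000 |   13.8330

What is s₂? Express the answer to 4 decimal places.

s₂ = 3.7000 − 13.8330·(3.7000 − 2.4000) / (13.8330 − (-22.9960))
   = 3.7000 − (17.982900)/(36.829000) = 3.211719

3.2117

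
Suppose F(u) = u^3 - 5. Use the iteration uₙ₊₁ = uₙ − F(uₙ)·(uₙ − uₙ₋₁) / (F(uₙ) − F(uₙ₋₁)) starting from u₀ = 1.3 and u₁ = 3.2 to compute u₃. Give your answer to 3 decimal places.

1.579

F(1.3) = -2.80300, F(3.2) = 27.76800
u₂ = 3.20000 − 27.76800·(3.20000 − 1.30000) / (27.76800 − (-2.80300)) = 3.20000 − (52.75920)/(30.57100) = 1.47421
F(1.47421) = -1.79612
u₃ = 1.47421 − (-1.79612)·(1.47421 − 3.20000) / (-1.79612 − 27.76800) = 1.47421 − (3.09973)/(-29.56412) = 1.57906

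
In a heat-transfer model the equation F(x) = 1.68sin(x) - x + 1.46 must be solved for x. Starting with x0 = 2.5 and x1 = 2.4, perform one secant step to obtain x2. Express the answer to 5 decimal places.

F(2.5) = -0.0345668, F(2.4) = 0.1947781
x2 = 2.4000000 − 0.1947781·(2.4000000 − 2.5000000) / (0.1947781 − (-0.0345668)) = 2.4000000 − (-0.0194778)/(0.2293449) = 2.4849280

2.48493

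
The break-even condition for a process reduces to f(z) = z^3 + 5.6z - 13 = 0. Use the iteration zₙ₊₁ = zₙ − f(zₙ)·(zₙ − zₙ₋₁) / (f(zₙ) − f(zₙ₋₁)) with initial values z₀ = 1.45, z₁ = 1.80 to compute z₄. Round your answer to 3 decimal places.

f(1.45) = -1.83138, f(1.80) = 2.91200
z₂ = 1.80000 − 2.91200·(1.80000 − 1.45000) / (2.91200 − (-1.83138)) = 1.80000 − (1.01920)/(4.74338) = 1.58513
f(1.58513) = -0.14039
z₃ = 1.58513 − (-0.14039)·(1.58513 − 1.80000) / (-0.14039 − 2.91200) = 1.58513 − (0.03017)/(-3.05239) = 1.59501
f(1.59501) = -0.01009
z₄ = 1.59501 − (-0.01009)·(1.59501 − 1.58513) / (-0.01009 − (-0.14039)) = 1.59501 − (-0.00010)/(0.13030) = 1.59578

1.596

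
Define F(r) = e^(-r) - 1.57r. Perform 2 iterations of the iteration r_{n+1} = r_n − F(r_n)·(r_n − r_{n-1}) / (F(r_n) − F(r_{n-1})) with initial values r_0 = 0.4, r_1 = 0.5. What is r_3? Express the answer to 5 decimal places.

0.41894

F(0.4) = 0.0423200, F(0.5) = -0.1784693
r_2 = 0.5000000 − (-0.1784693)·(0.5000000 − 0.4000000) / (-0.1784693 − 0.0423200) = 0.5000000 − (-0.0178469)/(-0.2207894) = 0.4191676
F(0.4191676) = -0.0004992
r_3 = 0.4191676 − (-0.0004992)·(0.4191676 − 0.5000000) / (-0.0004992 − (-0.1784693)) = 0.4191676 − (0.0000403)/(0.1779702) = 0.4189409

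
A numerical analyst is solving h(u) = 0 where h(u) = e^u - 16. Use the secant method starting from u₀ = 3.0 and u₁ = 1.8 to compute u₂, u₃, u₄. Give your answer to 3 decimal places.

2.651, 2.843, 2.768

h(3.0) = 4.08554, h(1.8) = -9.95035
u₂ = 1.80000 − (-9.95035)·(1.80000 − 3.00000) / (-9.95035 − 4.08554) = 1.80000 − (11.94042)/(-14.03589) = 2.65071
h(2.65071) = -1.83596
u₃ = 2.65071 − (-1.83596)·(2.65071 − 1.80000) / (-1.83596 − (-9.95035)) = 2.65071 − (-1.56186)/(8.11440) = 2.84319
h(2.84319) = 1.17040
u₄ = 2.84319 − 1.17040·(2.84319 − 2.65071) / (1.17040 − (-1.83596)) = 2.84319 − (0.22528)/(3.00635) = 2.76825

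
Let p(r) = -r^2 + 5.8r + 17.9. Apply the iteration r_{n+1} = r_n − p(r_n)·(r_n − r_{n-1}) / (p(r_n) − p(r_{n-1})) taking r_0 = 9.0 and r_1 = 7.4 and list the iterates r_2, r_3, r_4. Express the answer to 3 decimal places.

7.972, 8.033, 8.029

p(9.0) = -10.90000, p(7.4) = 6.06000
r_2 = 7.40000 − 6.06000·(7.40000 − 9.00000) / (6.06000 − (-10.90000)) = 7.40000 − (-9.69600)/(16.96000) = 7.97170
p(7.97170) = 0.58788
r_3 = 7.97170 − 0.58788·(7.97170 − 7.40000) / (0.58788 − 6.06000) = 7.97170 − (0.33609)/(-5.47212) = 8.03312
p(8.03312) = -0.03888
r_4 = 8.03312 − (-0.03888)·(8.03312 − 7.97170) / (-0.03888 − 0.58788) = 8.03312 − (-0.00239)/(-0.62676) = 8.02931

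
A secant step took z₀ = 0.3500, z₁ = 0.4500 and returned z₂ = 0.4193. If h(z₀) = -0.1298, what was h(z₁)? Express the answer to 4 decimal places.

0.0575

The secant line through (0.3500, -0.1298) and (0.4500, h(z₁)) crosses zero at z₂ = 0.4193.
So (0.3500, -0.1298), (0.4500, h(z₁)), (0.4193, 0) are collinear:
h(z₁) = -0.1298 · (0.4500 − 0.4193) / (0.3500 − 0.4193) = -0.1298 · (0.030700)/(-0.069300) = 0.057502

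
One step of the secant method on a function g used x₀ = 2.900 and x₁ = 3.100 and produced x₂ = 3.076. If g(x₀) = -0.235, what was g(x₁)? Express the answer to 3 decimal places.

The secant line through (2.900, -0.235) and (3.100, g(x₁)) crosses zero at x₂ = 3.076.
So (2.900, -0.235), (3.100, g(x₁)), (3.076, 0) are collinear:
g(x₁) = -0.235 · (3.100 − 3.076) / (2.900 − 3.076) = -0.235 · (0.02400)/(-0.17600) = 0.03205

0.032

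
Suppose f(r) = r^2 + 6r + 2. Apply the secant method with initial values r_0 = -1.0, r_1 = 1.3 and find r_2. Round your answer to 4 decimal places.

-0.5238

f(-1.0) = -3.000000, f(1.3) = 11.490000
r_2 = 1.300000 − 11.490000·(1.300000 − (-1.000000)) / (11.490000 − (-3.000000)) = 1.300000 − (26.427000)/(14.490000) = -0.523810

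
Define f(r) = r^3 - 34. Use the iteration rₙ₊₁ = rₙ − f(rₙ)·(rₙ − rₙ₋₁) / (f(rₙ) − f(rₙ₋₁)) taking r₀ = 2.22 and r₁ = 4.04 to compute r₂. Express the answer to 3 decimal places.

f(2.22) = -23.05895, f(4.04) = 31.93926
r₂ = 4.04000 − 31.93926·(4.04000 − 2.22000) / (31.93926 − (-23.05895)) = 4.04000 − (58.12946)/(54.99822) = 2.98307

2.983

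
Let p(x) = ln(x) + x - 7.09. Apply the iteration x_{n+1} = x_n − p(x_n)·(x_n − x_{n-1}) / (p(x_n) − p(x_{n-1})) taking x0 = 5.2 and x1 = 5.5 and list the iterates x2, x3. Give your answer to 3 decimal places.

5.403, 5.403

p(5.2) = -0.24134, p(5.5) = 0.11475
x2 = 5.50000 − 0.11475·(5.50000 − 5.20000) / (0.11475 − (-0.24134)) = 5.50000 − (0.03442)/(0.35609) = 5.40333
p(5.40333) = 0.00034
x3 = 5.40333 − 0.00034·(5.40333 − 5.50000) / (0.00034 − 0.11475) = 5.40333 − (-0.00003)/(-0.11441) = 5.40304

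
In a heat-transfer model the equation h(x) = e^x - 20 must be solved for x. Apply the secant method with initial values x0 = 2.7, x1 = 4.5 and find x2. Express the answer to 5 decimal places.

h(2.7) = -5.1202683, h(4.5) = 70.0171313
x2 = 4.5000000 − 70.0171313·(4.5000000 − 2.7000000) / (70.0171313 − (-5.1202683)) = 4.5000000 − (126.0308363)/(75.1373996) = 2.8226617

2.82266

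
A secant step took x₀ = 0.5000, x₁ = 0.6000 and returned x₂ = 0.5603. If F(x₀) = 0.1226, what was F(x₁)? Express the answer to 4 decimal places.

-0.0807

The secant line through (0.5000, 0.1226) and (0.6000, F(x₁)) crosses zero at x₂ = 0.5603.
So (0.5000, 0.1226), (0.6000, F(x₁)), (0.5603, 0) are collinear:
F(x₁) = 0.1226 · (0.6000 − 0.5603) / (0.5000 − 0.5603) = 0.1226 · (0.039700)/(-0.060300) = -0.080717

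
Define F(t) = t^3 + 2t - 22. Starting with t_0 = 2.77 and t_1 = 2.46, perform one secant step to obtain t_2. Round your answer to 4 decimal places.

2.5573

F(2.77) = 4.793933, F(2.46) = -2.193064
t_2 = 2.460000 − (-2.193064)·(2.460000 − 2.770000) / (-2.193064 − 4.793933) = 2.460000 − (0.679850)/(-6.986997) = 2.557302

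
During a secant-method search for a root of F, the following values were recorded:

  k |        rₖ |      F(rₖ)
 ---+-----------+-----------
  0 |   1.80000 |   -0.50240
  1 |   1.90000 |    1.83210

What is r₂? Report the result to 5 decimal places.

1.82152

r₂ = 1.90000 − 1.83210·(1.90000 − 1.80000) / (1.83210 − (-0.50240))
   = 1.90000 − (0.1832100)/(2.3345000) = 1.8215207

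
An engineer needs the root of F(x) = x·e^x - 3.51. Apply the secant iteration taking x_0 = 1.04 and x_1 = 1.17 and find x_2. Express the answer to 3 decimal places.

1.129

F(1.04) = -0.56761, F(1.17) = 0.25973
x_2 = 1.17000 − 0.25973·(1.17000 − 1.04000) / (0.25973 − (-0.56761)) = 1.17000 − (0.03377)/(0.82735) = 1.12919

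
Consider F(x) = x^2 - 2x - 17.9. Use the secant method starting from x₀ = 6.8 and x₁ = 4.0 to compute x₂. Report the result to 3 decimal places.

5.125

F(6.8) = 14.74000, F(4.0) = -9.90000
x₂ = 4.00000 − (-9.90000)·(4.00000 − 6.80000) / (-9.90000 − 14.74000) = 4.00000 − (27.72000)/(-24.64000) = 5.12500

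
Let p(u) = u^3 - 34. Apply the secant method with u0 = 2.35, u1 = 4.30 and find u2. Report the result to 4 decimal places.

p(2.35) = -21.022125, p(4.30) = 45.507000
u2 = 4.300000 − 45.507000·(4.300000 − 2.350000) / (45.507000 − (-21.022125)) = 4.300000 − (88.738650)/(66.529125) = 2.966168

2.9662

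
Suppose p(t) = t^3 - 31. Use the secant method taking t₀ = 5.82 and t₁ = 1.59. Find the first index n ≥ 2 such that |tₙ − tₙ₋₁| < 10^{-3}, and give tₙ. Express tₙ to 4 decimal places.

p(5.82) = 166.137368, p(1.59) = -26.980321
t₂ = 1.590000 − (-26.980321)·(-4.230000)/(-193.117689) = 2.180970;  |Δ| = 0.590970
p(2.180970) = -20.625933
t₃ = 2.180970 − (-20.625933)·(0.590970)/(6.354388) = 4.099220;  |Δ| = 1.918250
p(4.099220) = 37.881683
t₄ = 4.099220 − 37.881683·(1.918250)/(58.507616) = 2.857219;  |Δ| = 1.242002
p(2.857219) = -7.674527
t₅ = 2.857219 − (-7.674527)·(-1.242002)/(-45.556210) = 3.066450;  |Δ| = 0.209231
p(3.066450) = -2.165823
t₆ = 3.066450 − (-2.165823)·(0.209231)/(5.508705) = 3.148712;  |Δ| = 0.082262
p(3.148712) = 0.217545
t₇ = 3.148712 − 0.217545·(0.082262)/(2.383368) = 3.141203;  |Δ| = 0.007509
p(3.141203) = -0.005252
t₈ = 3.141203 − (-0.005252)·(-0.007509)/(-0.222797) = 3.141380;  |Δ| = 0.000177
|t₈ − t₇| = 0.000177 < 10^{-3}

n = 8, tₙ = 3.1414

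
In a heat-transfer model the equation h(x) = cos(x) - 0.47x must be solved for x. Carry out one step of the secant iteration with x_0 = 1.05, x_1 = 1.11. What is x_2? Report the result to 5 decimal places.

h(1.05) = 0.0040710, h(1.11) = -0.0770385
x_2 = 1.1100000 − (-0.0770385)·(1.1100000 − 1.0500000) / (-0.0770385 − 0.0040710) = 1.1100000 − (-0.0046223)/(-0.0811095) = 1.0530115

1.05301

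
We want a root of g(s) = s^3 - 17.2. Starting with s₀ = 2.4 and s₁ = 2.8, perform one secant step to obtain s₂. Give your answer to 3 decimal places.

g(2.4) = -3.37600, g(2.8) = 4.75200
s₂ = 2.80000 − 4.75200·(2.80000 − 2.40000) / (4.75200 − (-3.37600)) = 2.80000 − (1.90080)/(8.12800) = 2.56614

2.566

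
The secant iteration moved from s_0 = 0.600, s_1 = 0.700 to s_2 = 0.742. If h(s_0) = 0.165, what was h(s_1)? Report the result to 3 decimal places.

0.049

The secant line through (0.600, 0.165) and (0.700, h(s_1)) crosses zero at s_2 = 0.742.
So (0.600, 0.165), (0.700, h(s_1)), (0.742, 0) are collinear:
h(s_1) = 0.165 · (0.700 − 0.742) / (0.600 − 0.742) = 0.165 · (-0.04200)/(-0.14200) = 0.04880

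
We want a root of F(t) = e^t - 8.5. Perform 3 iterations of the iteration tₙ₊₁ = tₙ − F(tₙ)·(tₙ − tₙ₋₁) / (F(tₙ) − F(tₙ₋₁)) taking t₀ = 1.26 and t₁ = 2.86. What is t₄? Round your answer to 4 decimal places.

2.1569

F(1.26) = -4.974579, F(2.86) = 8.961527
t₂ = 2.860000 − 8.961527·(2.860000 − 1.260000) / (8.961527 − (-4.974579)) = 2.860000 − (14.338443)/(13.936105) = 1.831130
F(1.831130) = -2.259066
t₃ = 1.831130 − (-2.259066)·(1.831130 − 2.860000) / (-2.259066 − 8.961527) = 1.831130 − (2.324286)/(-11.220593) = 2.038274
F(2.038274) = -0.822650
t₄ = 2.038274 − (-0.822650)·(2.038274 − 1.831130) / (-0.822650 − (-2.259066)) = 2.038274 − (-0.170407)/(1.436416) = 2.156908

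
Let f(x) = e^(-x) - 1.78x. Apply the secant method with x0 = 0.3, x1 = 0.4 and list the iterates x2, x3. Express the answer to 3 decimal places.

f(0.3) = 0.20682, f(0.4) = -0.04168
x2 = 0.40000 − (-0.04168)·(0.40000 − 0.30000) / (-0.04168 − 0.20682) = 0.40000 − (-0.00417)/(-0.24850) = 0.38323
f(0.38323) = -0.00049
x3 = 0.38323 − (-0.00049)·(0.38323 − 0.40000) / (-0.00049 − (-0.04168)) = 0.38323 − (0.00001)/(0.04119) = 0.38303

0.383, 0.383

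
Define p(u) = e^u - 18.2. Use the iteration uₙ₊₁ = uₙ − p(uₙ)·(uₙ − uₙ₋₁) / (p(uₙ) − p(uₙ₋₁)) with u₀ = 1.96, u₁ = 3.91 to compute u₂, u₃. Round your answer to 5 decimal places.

p(1.96) = -11.1006729, p(3.91) = 31.6989520
u₂ = 3.9100000 − 31.6989520·(3.9100000 − 1.9600000) / (31.6989520 − (-11.1006729)) = 3.9100000 − (61.8129563)/(42.7996249) = 2.4657594
p(2.4657594) = -6.4275814
u₃ = 2.4657594 − (-6.4275814)·(2.4657594 − 3.9100000) / (-6.4275814 − 31.6989520) = 2.4657594 − (9.2829740)/(-38.1265333) = 2.7092374

2.46576, 2.70924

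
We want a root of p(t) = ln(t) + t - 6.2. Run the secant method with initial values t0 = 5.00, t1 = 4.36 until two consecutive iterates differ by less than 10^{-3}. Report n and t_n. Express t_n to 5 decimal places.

p(5.00) = 0.4094379, p(4.36) = -0.3675279
t2 = 4.3600000 − (-0.3675279)·(-0.6400000)/(-0.7769659) = 4.6627390;  |Δ| = 0.3027390
p(4.6627390) = 0.0023421
t3 = 4.6627390 − 0.0023421·(0.3027390)/(0.3698700) = 4.6608220;  |Δ| = 0.0019170
p(4.6608220) = 0.0000139
t4 = 4.6608220 − 0.0000139·(-0.0019170)/(-0.0023282) = 4.6608106;  |Δ| = 0.0000114
|t4 − t3| = 0.0000114 < 10^{-3}

n = 4, t_n = 4.66081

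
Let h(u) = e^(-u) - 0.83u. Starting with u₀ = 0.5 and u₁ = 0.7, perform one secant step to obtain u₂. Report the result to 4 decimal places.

h(0.5) = 0.191531, h(0.7) = -0.084415
u₂ = 0.700000 − (-0.084415)·(0.700000 − 0.500000) / (-0.084415 − 0.191531) = 0.700000 − (-0.016883)/(-0.275945) = 0.638818

0.6388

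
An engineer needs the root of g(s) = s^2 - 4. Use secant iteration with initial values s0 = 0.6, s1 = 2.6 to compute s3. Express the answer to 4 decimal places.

g(0.6) = -3.640000, g(2.6) = 2.760000
s2 = 2.600000 − 2.760000·(2.600000 − 0.600000) / (2.760000 − (-3.640000)) = 2.600000 − (5.520000)/(6.400000) = 1.737500
g(1.737500) = -0.981094
s3 = 1.737500 − (-0.981094)·(1.737500 − 2.600000) / (-0.981094 − 2.760000) = 1.737500 − (0.846193)/(-3.741094) = 1.963689

1.9637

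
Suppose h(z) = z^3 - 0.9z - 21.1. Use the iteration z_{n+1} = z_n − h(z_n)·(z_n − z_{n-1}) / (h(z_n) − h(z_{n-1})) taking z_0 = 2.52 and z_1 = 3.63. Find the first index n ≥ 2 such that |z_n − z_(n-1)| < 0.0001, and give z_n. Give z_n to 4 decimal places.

n = 6, z_n = 2.8718

h(2.52) = -7.364992, h(3.63) = 23.465147
z_2 = 3.630000 − 23.465147·(1.110000)/(30.830139) = 2.785167;  |Δ| = 0.844833
h(2.785167) = -2.001673
z_3 = 2.785167 − (-2.001673)·(-0.844833)/(-25.466820) = 2.851570;  |Δ| = 0.066403
h(2.851570) = -0.479000
z_4 = 2.851570 − (-0.479000)·(0.066403)/(1.522674) = 2.872459;  |Δ| = 0.020889
h(2.872459) = 0.015516
z_5 = 2.872459 − 0.015516·(0.020889)/(0.494516) = 2.871804;  |Δ| = 0.000655
h(2.871804) = -0.000114
z_6 = 2.871804 − (-0.000114)·(-0.000655)/(-0.015630) = 2.871809;  |Δ| = 0.000005
|z_6 − z_5| = 0.000005 < 0.0001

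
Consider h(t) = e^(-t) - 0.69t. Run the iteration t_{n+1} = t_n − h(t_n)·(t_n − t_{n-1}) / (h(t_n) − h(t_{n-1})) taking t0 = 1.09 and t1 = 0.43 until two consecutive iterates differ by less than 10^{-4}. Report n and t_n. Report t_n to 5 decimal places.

n = 5, t_n = 0.71148

h(1.09) = -0.4158835, h(0.43) = 0.3538091
t2 = 0.4300000 − 0.3538091·(-0.6600000)/(0.7696926) = 0.7333861;  |Δ| = 0.3033861
h(0.7333861) = -0.0257564
t3 = 0.7333861 − (-0.0257564)·(0.3033861)/(-0.3795655) = 0.7127990;  |Δ| = 0.0205870
h(0.7127990) = -0.0015613
t4 = 0.7127990 − (-0.0015613)·(-0.0205870)/(0.0241951) = 0.7114705;  |Δ| = 0.0013285
h(0.7114705) = 0.0000071
t5 = 0.7114705 − 0.0000071·(-0.0013285)/(0.0015684) = 0.7114765;  |Δ| = 0.0000060
|t5 − t4| = 0.0000060 < 10^{-4}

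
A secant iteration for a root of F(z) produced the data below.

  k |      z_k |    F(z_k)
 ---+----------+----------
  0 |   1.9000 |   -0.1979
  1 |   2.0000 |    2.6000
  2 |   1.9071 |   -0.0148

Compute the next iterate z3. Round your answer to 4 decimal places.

1.9076

z3 = 1.9071 − (-0.0148)·(1.9071 − 2.0000) / (-0.0148 − 2.6000)
   = 1.9071 − (0.001375)/(-2.614800) = 1.907626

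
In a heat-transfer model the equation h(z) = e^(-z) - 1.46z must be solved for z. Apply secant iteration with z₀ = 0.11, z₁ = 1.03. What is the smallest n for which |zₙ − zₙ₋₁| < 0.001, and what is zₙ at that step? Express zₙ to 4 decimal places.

n = 5, zₙ = 0.4408

h(0.11) = 0.735234, h(1.03) = -1.146793
z₂ = 1.030000 − (-1.146793)·(0.920000)/(-1.882027) = 0.469408;  |Δ| = 0.560592
h(0.469408) = -0.059963
z₃ = 0.469408 − (-0.059963)·(-0.560592)/(1.086830) = 0.438479;  |Δ| = 0.030929
h(0.438479) = 0.004838
z₄ = 0.438479 − 0.004838·(-0.030929)/(0.064801) = 0.440788;  |Δ| = 0.002309
h(0.440788) = -0.000021
z₅ = 0.440788 − (-0.000021)·(0.002309)/(-0.004859) = 0.440778;  |Δ| = 0.000010
|z₅ − z₄| = 0.000010 < 0.001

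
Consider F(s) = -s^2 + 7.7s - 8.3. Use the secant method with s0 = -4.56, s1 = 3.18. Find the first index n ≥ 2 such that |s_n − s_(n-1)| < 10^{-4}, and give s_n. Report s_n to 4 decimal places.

F(-4.56) = -64.205600, F(3.18) = 6.073600
s2 = 3.180000 − 6.073600·(7.740000)/(70.279200) = 2.511101;  |Δ| = 0.668899
F(2.511101) = 4.729850
s3 = 2.511101 − 4.729850·(-0.668899)/(-1.343750) = 0.156652;  |Δ| = 2.354449
F(0.156652) = -7.118320
s4 = 0.156652 − (-7.118320)·(-2.354449)/(-11.848171) = 1.571193;  |Δ| = 1.414541
F(1.571193) = 1.329539
s5 = 1.571193 − 1.329539·(1.414541)/(8.447859) = 1.348570;  |Δ| = 0.222623
F(1.348570) = 0.265348
s6 = 1.348570 − 0.265348·(-0.222623)/(-1.064191) = 1.293061;  |Δ| = 0.055509
F(1.293061) = -0.015439
s7 = 1.293061 − (-0.015439)·(-0.055509)/(-0.280787) = 1.296113;  |Δ| = 0.003052
F(1.296113) = 0.000160
s8 = 1.296113 − 0.000160·(0.003052)/(0.015599) = 1.296081;  |Δ| = 0.000031
|s8 − s7| = 0.000031 < 10^{-4}

n = 8, s_n = 1.2961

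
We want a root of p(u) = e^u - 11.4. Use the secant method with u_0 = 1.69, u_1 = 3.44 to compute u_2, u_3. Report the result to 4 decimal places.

2.0962, 2.2865

p(1.69) = -5.980519, p(3.44) = 19.786958
u_2 = 3.440000 − 19.786958·(3.440000 − 1.690000) / (19.786958 − (-5.980519)) = 3.440000 − (34.627177)/(25.767477) = 2.096167
p(2.096167) = -3.265068
u_3 = 2.096167 − (-3.265068)·(2.096167 − 3.440000) / (-3.265068 − 19.786958) = 2.096167 − (4.387705)/(-23.052026) = 2.286507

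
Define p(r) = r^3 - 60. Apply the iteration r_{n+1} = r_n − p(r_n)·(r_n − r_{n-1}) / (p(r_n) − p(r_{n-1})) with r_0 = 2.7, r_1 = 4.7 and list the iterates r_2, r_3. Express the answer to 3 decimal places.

p(2.7) = -40.31700, p(4.7) = 43.82300
r_2 = 4.70000 − 43.82300·(4.70000 − 2.70000) / (43.82300 − (-40.31700)) = 4.70000 − (87.64600)/(84.14000) = 3.65833
p(3.65833) = -11.03913
r_3 = 3.65833 − (-11.03913)·(3.65833 − 4.70000) / (-11.03913 − 43.82300) = 3.65833 − (11.49912)/(-54.86213) = 3.86793

3.658, 3.868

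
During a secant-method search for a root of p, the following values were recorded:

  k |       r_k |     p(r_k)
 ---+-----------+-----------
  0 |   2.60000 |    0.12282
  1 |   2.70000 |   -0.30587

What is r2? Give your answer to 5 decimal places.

r2 = 2.70000 − (-0.30587)·(2.70000 − 2.60000) / (-0.30587 − 0.12282)
   = 2.70000 − (-0.0305870)/(-0.4286900) = 2.6286501

2.62865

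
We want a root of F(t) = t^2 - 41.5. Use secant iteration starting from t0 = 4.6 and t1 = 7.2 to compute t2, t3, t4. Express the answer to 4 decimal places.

6.3237, 6.4354, 6.4421

F(4.6) = -20.340000, F(7.2) = 10.340000
t2 = 7.200000 − 10.340000·(7.200000 − 4.600000) / (10.340000 − (-20.340000)) = 7.200000 − (26.884000)/(30.680000) = 6.323729
F(6.323729) = -1.510454
t3 = 6.323729 − (-1.510454)·(6.323729 − 7.200000) / (-1.510454 − 10.340000) = 6.323729 − (1.323567)/(-11.850454) = 6.435418
F(6.435418) = -0.085396
t4 = 6.435418 − (-0.085396)·(6.435418 − 6.323729) / (-0.085396 − (-1.510454)) = 6.435418 − (-0.009538)/(1.425058) = 6.442111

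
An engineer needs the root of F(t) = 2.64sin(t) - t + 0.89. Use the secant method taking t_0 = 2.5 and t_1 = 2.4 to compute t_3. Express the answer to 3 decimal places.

F(2.5) = -0.03003, F(2.4) = 0.27322
t_2 = 2.40000 − 0.27322·(2.40000 − 2.50000) / (0.27322 − (-0.03003)) = 2.40000 − (-0.02732)/(0.30326) = 2.49010
F(2.49010) = 0.00074
t_3 = 2.49010 − 0.00074·(2.49010 − 2.40000) / (0.00074 − 0.27322) = 2.49010 − (0.00007)/(-0.27248) = 2.49034

2.490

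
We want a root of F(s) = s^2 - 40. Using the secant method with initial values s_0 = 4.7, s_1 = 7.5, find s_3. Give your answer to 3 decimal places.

6.311

F(4.7) = -17.91000, F(7.5) = 16.25000
s_2 = 7.50000 − 16.25000·(7.50000 − 4.70000) / (16.25000 − (-17.91000)) = 7.50000 − (45.50000)/(34.16000) = 6.16803
F(6.16803) = -1.95537
s_3 = 6.16803 − (-1.95537)·(6.16803 − 7.50000) / (-1.95537 − 16.25000) = 6.16803 − (2.60449)/(-18.20537) = 6.31109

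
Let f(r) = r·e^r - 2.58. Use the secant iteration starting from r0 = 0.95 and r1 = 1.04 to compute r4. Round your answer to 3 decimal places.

f(0.95) = -0.12358, f(1.04) = 0.36239
r2 = 1.04000 − 0.36239·(1.04000 − 0.95000) / (0.36239 − (-0.12358)) = 1.04000 − (0.03261)/(0.48596) = 0.97289
f(0.97289) = -0.00616
r3 = 0.97289 − (-0.00616)·(0.97289 − 1.04000) / (-0.00616 − 0.36239) = 0.97289 − (0.00041)/(-0.36855) = 0.97401
f(0.97401) = -0.00030
r4 = 0.97401 − (-0.00030)·(0.97401 − 0.97289) / (-0.00030 − (-0.00616)) = 0.97401 − (0.00000)/(0.00586) = 0.97407

0.974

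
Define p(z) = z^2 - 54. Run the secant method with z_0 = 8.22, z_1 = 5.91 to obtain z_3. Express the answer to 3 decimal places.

7.358

p(8.22) = 13.56840, p(5.91) = -19.07190
z_2 = 5.91000 − (-19.07190)·(5.91000 − 8.22000) / (-19.07190 − 13.56840) = 5.91000 − (44.05609)/(-32.64030) = 7.25975
p(7.25975) = -1.29610
z_3 = 7.25975 − (-1.29610)·(7.25975 − 5.91000) / (-1.29610 − (-19.07190)) = 7.25975 − (-1.74940)/(17.77580) = 7.35816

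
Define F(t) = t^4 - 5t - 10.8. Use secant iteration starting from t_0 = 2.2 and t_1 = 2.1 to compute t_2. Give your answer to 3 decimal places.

2.153

F(2.2) = 1.62560, F(2.1) = -1.85190
t_2 = 2.10000 − (-1.85190)·(2.10000 − 2.20000) / (-1.85190 − 1.62560) = 2.10000 − (0.18519)/(-3.47750) = 2.15325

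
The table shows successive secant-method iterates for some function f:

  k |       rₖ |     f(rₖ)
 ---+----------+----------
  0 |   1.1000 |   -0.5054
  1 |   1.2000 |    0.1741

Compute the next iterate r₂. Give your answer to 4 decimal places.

r₂ = 1.2000 − 0.1741·(1.2000 − 1.1000) / (0.1741 − (-0.5054))
   = 1.2000 − (0.017410)/(0.679500) = 1.174378

1.1744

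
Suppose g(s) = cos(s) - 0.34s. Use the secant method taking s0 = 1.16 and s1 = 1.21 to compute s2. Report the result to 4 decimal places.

1.1639

g(1.16) = 0.004940, g(1.21) = -0.058381
s2 = 1.210000 − (-0.058381)·(1.210000 − 1.160000) / (-0.058381 − 0.004940) = 1.210000 − (-0.002919)/(-0.063320) = 1.163900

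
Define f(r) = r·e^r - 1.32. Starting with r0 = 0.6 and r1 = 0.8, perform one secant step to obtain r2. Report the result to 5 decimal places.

0.66599

f(0.6) = -0.2267287, f(0.8) = 0.4604327
r2 = 0.8000000 − 0.4604327·(0.8000000 − 0.6000000) / (0.4604327 − (-0.2267287)) = 0.8000000 − (0.0920865)/(0.6871615) = 0.6659899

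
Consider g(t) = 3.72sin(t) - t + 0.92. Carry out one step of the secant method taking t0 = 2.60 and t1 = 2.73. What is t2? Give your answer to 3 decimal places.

g(2.60) = 0.23767, g(2.73) = -0.32174
t2 = 2.73000 − (-0.32174)·(2.73000 − 2.60000) / (-0.32174 − 0.23767) = 2.73000 − (-0.04183)/(-0.55941) = 2.65523

2.655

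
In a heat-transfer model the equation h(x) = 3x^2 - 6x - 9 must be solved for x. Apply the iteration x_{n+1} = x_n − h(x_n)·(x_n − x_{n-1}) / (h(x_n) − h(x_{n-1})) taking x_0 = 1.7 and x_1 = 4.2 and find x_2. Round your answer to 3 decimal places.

2.600

h(1.7) = -10.53000, h(4.2) = 18.72000
x_2 = 4.20000 − 18.72000·(4.20000 − 1.70000) / (18.72000 − (-10.53000)) = 4.20000 − (46.80000)/(29.25000) = 2.60000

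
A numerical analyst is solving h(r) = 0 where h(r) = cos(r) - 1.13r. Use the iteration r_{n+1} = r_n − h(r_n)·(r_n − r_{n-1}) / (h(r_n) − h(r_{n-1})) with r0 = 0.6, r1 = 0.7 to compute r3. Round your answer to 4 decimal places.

0.6852

h(0.6) = 0.147336, h(0.7) = -0.026158
r2 = 0.700000 − (-0.026158)·(0.700000 − 0.600000) / (-0.026158 − 0.147336) = 0.700000 − (-0.002616)/(-0.173493) = 0.684923
h(0.684923) = 0.000505
r3 = 0.684923 − 0.000505·(0.684923 − 0.700000) / (0.000505 − (-0.026158)) = 0.684923 − (-0.000008)/(0.026663) = 0.685208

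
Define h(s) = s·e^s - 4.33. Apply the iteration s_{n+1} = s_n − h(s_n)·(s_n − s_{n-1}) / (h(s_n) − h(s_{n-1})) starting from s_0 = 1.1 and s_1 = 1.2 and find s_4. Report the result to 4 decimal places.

1.2458

h(1.1) = -1.025417, h(1.2) = -0.345860
s_2 = 1.200000 − (-0.345860)·(1.200000 − 1.100000) / (-0.345860 − (-1.025417)) = 1.200000 − (-0.034586)/(0.679558) = 1.250895
h(1.250895) = 0.039961
s_3 = 1.250895 − 0.039961·(1.250895 − 1.200000) / (0.039961 − (-0.345860)) = 1.250895 − (0.002034)/(0.385820) = 1.245623
h(1.245623) = -0.001333
s_4 = 1.245623 − (-0.001333)·(1.245623 − 1.250895) / (-0.001333 − 0.039961) = 1.245623 − (0.000007)/(-0.041293) = 1.245794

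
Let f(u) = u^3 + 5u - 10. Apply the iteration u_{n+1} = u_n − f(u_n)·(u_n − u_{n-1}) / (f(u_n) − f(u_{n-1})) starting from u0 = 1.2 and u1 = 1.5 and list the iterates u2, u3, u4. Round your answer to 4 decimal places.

1.4166, 1.4231, 1.4233

f(1.2) = -2.272000, f(1.5) = 0.875000
u2 = 1.500000 − 0.875000·(1.500000 − 1.200000) / (0.875000 − (-2.272000)) = 1.500000 − (0.262500)/(3.147000) = 1.416587
f(1.416587) = -0.074371
u3 = 1.416587 − (-0.074371)·(1.416587 − 1.500000) / (-0.074371 − 0.875000) = 1.416587 − (0.006203)/(-0.949371) = 1.423122
f(1.423122) = -0.002180
u4 = 1.423122 − (-0.002180)·(1.423122 − 1.416587) / (-0.002180 − (-0.074371)) = 1.423122 − (-0.000014)/(0.072191) = 1.423319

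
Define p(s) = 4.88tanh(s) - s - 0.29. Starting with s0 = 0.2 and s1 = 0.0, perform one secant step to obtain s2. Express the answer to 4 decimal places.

0.0760

p(0.2) = 0.473192, p(0.0) = -0.290000
s2 = 0.000000 − (-0.290000)·(0.000000 − 0.200000) / (-0.290000 − 0.473192) = 0.000000 − (0.058000)/(-0.763192) = 0.075997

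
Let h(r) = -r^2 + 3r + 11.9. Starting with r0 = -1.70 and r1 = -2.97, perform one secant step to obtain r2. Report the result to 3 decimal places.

h(-1.70) = 3.91000, h(-2.97) = -5.83090
r2 = -2.97000 − (-5.83090)·(-2.97000 − (-1.70000)) / (-5.83090 − 3.91000) = -2.97000 − (7.40524)/(-9.74090) = -2.20978

-2.210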